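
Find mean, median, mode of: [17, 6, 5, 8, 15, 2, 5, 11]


Sorted: [2, 5, 5, 6, 8, 11, 15, 17]
Mean = 69/8
Median = 7
Freq: {17: 1, 6: 1, 5: 2, 8: 1, 15: 1, 2: 1, 11: 1}
Mode: [5]

Mean=69/8, Median=7, Mode=5


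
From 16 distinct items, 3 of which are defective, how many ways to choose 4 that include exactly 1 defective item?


Choose 1 of the 3 defective items and 3 of the other 13 items:
C(3,1)×C(13,3) = 3×286 = 858

858


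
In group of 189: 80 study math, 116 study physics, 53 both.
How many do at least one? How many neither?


|A∪B| = 80+116-53 = 143
Neither = 189-143 = 46

At least one: 143; Neither: 46


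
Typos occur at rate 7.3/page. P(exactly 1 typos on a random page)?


Poisson(λ=7.3): P(X=1) = e^(-λ)×λ^k/k!
= e^(-7.3) × 7.3^1 / 1!
≈ 0.0006755387752 × 7.3 / 1 ≈ 0.004931

P(X=1) ≈ 0.004931 ≈ 0.49%


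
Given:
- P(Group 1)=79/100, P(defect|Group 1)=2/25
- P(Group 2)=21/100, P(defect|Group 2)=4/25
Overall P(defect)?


P(B) = Σ P(B|Aᵢ)×P(Aᵢ)
  2/25×79/100 = 79/1250
  4/25×21/100 = 21/625
Sum = 121/1250

P(defect) = 121/1250 ≈ 9.68%


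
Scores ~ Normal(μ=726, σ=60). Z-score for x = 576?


z = (x - μ)/σ = (576 - 726)/60 = -2.5

z = -2.5


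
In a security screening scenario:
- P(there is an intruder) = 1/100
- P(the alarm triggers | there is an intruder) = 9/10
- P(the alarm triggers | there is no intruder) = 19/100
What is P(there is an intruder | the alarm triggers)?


Using Bayes' theorem:
P(A|B) = P(B|A)·P(A) / P(B)

P(the alarm triggers) = 9/10 × 1/100 + 19/100 × 99/100
= 9/1000 + 1881/10000 = 1971/10000

P(there is an intruder|the alarm triggers) = (9/1000) / (1971/10000) = 10/219

P(there is an intruder|the alarm triggers) = 10/219 ≈ 4.57%


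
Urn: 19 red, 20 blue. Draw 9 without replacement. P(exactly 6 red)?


Hypergeometric: C(19,6)×C(20,3)/C(39,9)
= 27132×1140/211915132 = 23940/164021

P(X=6) = 23940/164021 ≈ 14.60%


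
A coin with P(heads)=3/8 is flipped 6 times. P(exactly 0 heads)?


Binomial: P(X=0) = C(6,0)×p^0×(1-p)^6
= 1 × 1 × 15625/262144 = 15625/262144

P(X=0) = 15625/262144 ≈ 5.96%


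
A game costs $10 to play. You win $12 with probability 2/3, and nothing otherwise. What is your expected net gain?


E[gain] = (12-10)×2/3 + (-10)×1/3
= 4/3 - 10/3 = -2

Expected net gain = $-2 ≈ $-2.00


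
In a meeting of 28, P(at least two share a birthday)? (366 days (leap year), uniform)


P(all different) = Π(366-i)/366 for i=0..27
= 0.346570
P(match) = 1 - 0.346570 = 0.653430

P ≈ 0.6534 ≈ 65.34%


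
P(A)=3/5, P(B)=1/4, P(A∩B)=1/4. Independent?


P(A)×P(B) = 3/20
P(A∩B) = 1/4
Not equal → NOT independent

No, not independent


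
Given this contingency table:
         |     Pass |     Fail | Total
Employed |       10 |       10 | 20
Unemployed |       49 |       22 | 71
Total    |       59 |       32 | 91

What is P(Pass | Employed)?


P(Pass | Employed) = 10/(10+10) = 10/20 = 1/2

P(Pass|Employed) = 1/2 ≈ 50.00%


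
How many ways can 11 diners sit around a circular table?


Circular arrangements of 11 distinct objects: fix one position to break rotational symmetry.
(n-1)! = 10! = 3628800

3628800


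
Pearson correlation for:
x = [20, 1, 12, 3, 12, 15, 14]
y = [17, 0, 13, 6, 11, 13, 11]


n=7, Σx=77, Σy=71, Σxy=995, Σx²=1119, Σy²=905
r = (7×995 - 77×71)/√((7×1119 - 77²)(7×905 - 71²))
= 1498/√(1904×1294) = 1498/√2463776 ≈ 1498/1569.6420 ≈ 0.9544

r ≈ 0.9544


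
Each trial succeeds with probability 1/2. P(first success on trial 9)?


Geometric: P(X=9) = (1-p)^(k-1)×p = (1/2)^8×1/2 = 1/512

P(X=9) = 1/512 ≈ 0.20%


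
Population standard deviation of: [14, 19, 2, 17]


Mean = 52/4 = 13
  (14-13)²=1
  (19-13)²=36
  (2-13)²=121
  (17-13)²=16
Σ(x-μ)² = 174
σ² = 174/4 = 87/2

σ = √(87/2) ≈ 6.5955


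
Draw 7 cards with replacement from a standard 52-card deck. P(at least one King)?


P(not a King) = 48/52 = 12/13
P(none in 7 draws) = (12/13)^7 = 35831808/62748517
P(≥1 King) = 1 - 35831808/62748517 = 26916709/62748517

P = 26916709/62748517 ≈ 42.90%


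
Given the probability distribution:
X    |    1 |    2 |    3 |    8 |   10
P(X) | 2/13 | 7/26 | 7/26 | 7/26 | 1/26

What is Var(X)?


E[X] = 105/26
E[X²] = 643/26
Var(X) = E[X²] - (E[X])² = 643/26 - 11025/676 = 5693/676

Var(X) = 5693/676 ≈ 8.4216


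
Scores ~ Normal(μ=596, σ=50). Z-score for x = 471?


z = (x - μ)/σ = (471 - 596)/50 = -2.5

z = -2.5


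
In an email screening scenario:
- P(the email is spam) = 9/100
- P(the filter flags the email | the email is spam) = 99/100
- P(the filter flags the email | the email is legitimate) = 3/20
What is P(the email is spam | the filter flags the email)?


Using Bayes' theorem:
P(A|B) = P(B|A)·P(A) / P(B)

P(the filter flags the email) = 99/100 × 9/100 + 3/20 × 91/100
= 891/10000 + 273/2000 = 141/625

P(the email is spam|the filter flags the email) = (891/10000) / (141/625) = 297/752

P(the email is spam|the filter flags the email) = 297/752 ≈ 39.49%


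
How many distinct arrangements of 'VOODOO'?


Letters: 6, freq: {'V': 1, 'O': 4, 'D': 1}
6!/(1!×4!×1!) = 720/24 = 30

30


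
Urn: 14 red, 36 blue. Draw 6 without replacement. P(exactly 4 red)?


Hypergeometric: C(14,4)×C(36,2)/C(50,6)
= 1001×630/15890700 = 429/10810

P(X=4) = 429/10810 ≈ 3.97%


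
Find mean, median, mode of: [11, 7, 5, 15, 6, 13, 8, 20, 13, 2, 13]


Sorted: [2, 5, 6, 7, 8, 11, 13, 13, 13, 15, 20]
Mean = 113/11
Median = 11
Freq: {11: 1, 7: 1, 5: 1, 15: 1, 6: 1, 13: 3, 8: 1, 20: 1, 2: 1}
Mode: [13]

Mean=113/11, Median=11, Mode=13


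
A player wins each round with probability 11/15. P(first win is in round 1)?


Geometric: P(X=1) = (1-p)^(k-1)×p = (4/15)^0×11/15 = 11/15

P(X=1) = 11/15 ≈ 73.33%


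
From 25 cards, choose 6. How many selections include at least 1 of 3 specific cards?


Complement: C(25,6) - C(22,6) = 177100 - 74613 = 102487

102487


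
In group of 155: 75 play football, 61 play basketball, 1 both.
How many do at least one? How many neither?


|A∪B| = 75+61-1 = 135
Neither = 155-135 = 20

At least one: 135; Neither: 20


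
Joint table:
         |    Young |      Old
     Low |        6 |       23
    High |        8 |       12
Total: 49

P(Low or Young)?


P(Low∨Young) = P(Low) + P(Young) - P(Low∧Young)
= (29 + 14 - 6)/49 = 37/49

P = 37/49 ≈ 75.51%


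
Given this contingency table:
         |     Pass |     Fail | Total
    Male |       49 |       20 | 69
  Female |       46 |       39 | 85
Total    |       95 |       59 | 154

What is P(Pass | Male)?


P(Pass | Male) = 49/(49+20) = 49/69

P(Pass|Male) = 49/69 ≈ 71.01%


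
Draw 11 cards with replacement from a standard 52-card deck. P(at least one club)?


P(not a club) = 39/52 = 3/4
P(none in 11 draws) = (3/4)^11 = 177147/4194304
P(≥1 club) = 1 - 177147/4194304 = 4017157/4194304

P = 4017157/4194304 ≈ 95.78%


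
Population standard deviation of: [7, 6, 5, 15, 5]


Mean = 38/5
  (7-38/5)²=9/25
  (6-38/5)²=64/25
  (5-38/5)²=169/25
  (15-38/5)²=1369/25
  (5-38/5)²=169/25
Σ(x-μ)² = 356/5
σ² = (356/5)/5 = 356/25

σ = √(356/25) ≈ 3.7736


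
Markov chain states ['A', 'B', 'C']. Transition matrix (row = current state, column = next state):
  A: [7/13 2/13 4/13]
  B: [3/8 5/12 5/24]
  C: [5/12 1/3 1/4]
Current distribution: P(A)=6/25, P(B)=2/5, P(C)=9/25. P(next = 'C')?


P(next=C) = Σᵢ P(now=i)×P(i→C)
= 6/25×4/13 + 2/5×5/24 + 9/25×1/4
= 24/325 + 1/12 + 9/100 = 241/975

P = 241/975 ≈ 0.2472


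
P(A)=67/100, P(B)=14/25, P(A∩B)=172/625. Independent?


P(A)×P(B) = 469/1250
P(A∩B) = 172/625
Not equal → NOT independent

No, not independent


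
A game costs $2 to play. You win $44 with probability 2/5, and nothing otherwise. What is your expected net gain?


E[gain] = (44-2)×2/5 + (-2)×3/5
= 84/5 - 6/5 = 78/5

Expected net gain = $78/5 ≈ $15.60


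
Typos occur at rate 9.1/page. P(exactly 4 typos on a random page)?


Poisson(λ=9.1): P(X=4) = e^(-λ)×λ^k/k!
= e^(-9.1) × 9.1^4 / 4!
≈ 0.0001116658085 × 6857.4961 / 24 ≈ 0.031906

P(X=4) ≈ 0.031906 ≈ 3.19%


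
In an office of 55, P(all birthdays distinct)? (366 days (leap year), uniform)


P(all different) = Π(366-i)/366 for i=0..54
= (366/366)×(365/366)×...×(312/366)
= 0.013909

P ≈ 0.0139 ≈ 1.39%


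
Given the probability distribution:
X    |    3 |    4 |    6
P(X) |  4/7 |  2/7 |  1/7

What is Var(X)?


E[X] = 26/7
E[X²] = 104/7
Var(X) = E[X²] - (E[X])² = 104/7 - 676/49 = 52/49

Var(X) = 52/49 ≈ 1.0612


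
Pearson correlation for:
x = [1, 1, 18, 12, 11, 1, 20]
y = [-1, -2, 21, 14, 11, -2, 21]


n=7, Σx=64, Σy=62, Σxy=1082, Σx²=992, Σy²=1208
r = (7×1082 - 64×62)/√((7×992 - 64²)(7×1208 - 62²))
= 3606/√(2848×4612) = 3606/√13134976 ≈ 3606/3624.2207 ≈ 0.9950

r ≈ 0.9950


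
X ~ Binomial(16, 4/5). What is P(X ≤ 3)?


P(X ≤ 3) = Σ P(X=i) for i=0..3
P(X=0) = 1/152587890625
P(X=1) = 64/152587890625
P(X=2) = 384/30517578125
P(X=3) = 7168/30517578125
Sum = 1513/6103515625

P(X ≤ 3) = 1513/6103515625 ≈ 0.00%


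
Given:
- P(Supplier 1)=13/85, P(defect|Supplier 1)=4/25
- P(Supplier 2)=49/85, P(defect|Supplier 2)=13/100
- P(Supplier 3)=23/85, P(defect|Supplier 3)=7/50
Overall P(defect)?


P(B) = Σ P(B|Aᵢ)×P(Aᵢ)
  4/25×13/85 = 52/2125
  13/100×49/85 = 637/8500
  7/50×23/85 = 161/4250
Sum = 1167/8500

P(defect) = 1167/8500 ≈ 13.73%


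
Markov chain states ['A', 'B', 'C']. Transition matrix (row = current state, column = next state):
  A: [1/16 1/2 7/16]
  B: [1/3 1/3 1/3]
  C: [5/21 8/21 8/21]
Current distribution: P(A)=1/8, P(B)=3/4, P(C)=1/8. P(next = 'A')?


P(next=A) = Σᵢ P(now=i)×P(i→A)
= 1/8×1/16 + 3/4×1/3 + 1/8×5/21
= 1/128 + 1/4 + 5/168 = 773/2688

P = 773/2688 ≈ 0.2876


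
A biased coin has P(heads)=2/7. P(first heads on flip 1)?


Geometric: P(X=1) = (1-p)^(k-1)×p = (5/7)^0×2/7 = 2/7

P(X=1) = 2/7 ≈ 28.57%


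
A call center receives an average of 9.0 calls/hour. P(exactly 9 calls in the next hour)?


Poisson(λ=9.0): P(X=9) = e^(-λ)×λ^k/k!
= e^(-9.0) × 9.0^9 / 9!
≈ 0.0001234098041 × 387420489 / 362880 ≈ 0.131756

P(X=9) ≈ 0.131756 ≈ 13.18%


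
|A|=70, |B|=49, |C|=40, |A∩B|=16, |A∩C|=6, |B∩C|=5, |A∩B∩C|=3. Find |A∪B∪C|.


|A∪B∪C| = 70+49+40-16-6-5+3 = 135

|A∪B∪C| = 135


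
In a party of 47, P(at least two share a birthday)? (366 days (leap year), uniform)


P(all different) = Π(366-i)/366 for i=0..46
= 0.045628
P(match) = 1 - 0.045628 = 0.954372

P ≈ 0.9544 ≈ 95.44%


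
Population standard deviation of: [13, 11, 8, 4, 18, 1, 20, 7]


Mean = 82/8 = 41/4
  (13-41/4)²=121/16
  (11-41/4)²=9/16
  (8-41/4)²=81/16
  (4-41/4)²=625/16
  (18-41/4)²=961/16
  (1-41/4)²=1369/16
  (20-41/4)²=1521/16
  (7-41/4)²=169/16
Σ(x-μ)² = 607/2
σ² = (607/2)/8 = 607/16

σ = √(607/16) ≈ 6.1593


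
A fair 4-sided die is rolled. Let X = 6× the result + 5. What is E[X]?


E[die] = (1+4)/2 = 5/2
E[X] = 6×5/2 + 5 = 20

E[X] = 20


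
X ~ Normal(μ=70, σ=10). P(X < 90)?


z = (90-70)/10 = 2.0
P(Z < 2.0) = 0.9772

P(X < 90) ≈ 0.9772


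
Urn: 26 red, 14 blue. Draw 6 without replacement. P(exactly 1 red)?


Hypergeometric: C(26,1)×C(14,5)/C(40,6)
= 26×2002/3838380 = 143/10545

P(X=1) = 143/10545 ≈ 1.36%


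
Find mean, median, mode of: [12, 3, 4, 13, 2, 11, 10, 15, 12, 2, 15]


Sorted: [2, 2, 3, 4, 10, 11, 12, 12, 13, 15, 15]
Mean = 99/11 = 9
Median = 11
Freq: {12: 2, 3: 1, 4: 1, 13: 1, 2: 2, 11: 1, 10: 1, 15: 2}
Mode: [2, 12, 15]

Mean=9, Median=11, Mode=[2, 12, 15]


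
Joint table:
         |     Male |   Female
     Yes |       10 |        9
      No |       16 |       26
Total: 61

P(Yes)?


P(Yes) = (10+9)/61 = 19/61

P(Yes) = 19/61 ≈ 31.15%


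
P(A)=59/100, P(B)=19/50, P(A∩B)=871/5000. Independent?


P(A)×P(B) = 1121/5000
P(A∩B) = 871/5000
Not equal → NOT independent

No, not independent


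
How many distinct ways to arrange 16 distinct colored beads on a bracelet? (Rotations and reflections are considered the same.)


Free circular arrangements: rotations and reflections both identified.
(n-1)!/2 = 15!/2 = 1307674368000/2 = 653837184000

653837184000


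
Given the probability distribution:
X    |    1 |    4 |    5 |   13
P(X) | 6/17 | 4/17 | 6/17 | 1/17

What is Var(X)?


E[X] = 65/17
E[X²] = 389/17
Var(X) = E[X²] - (E[X])² = 389/17 - 4225/289 = 2388/289

Var(X) = 2388/289 ≈ 8.2630


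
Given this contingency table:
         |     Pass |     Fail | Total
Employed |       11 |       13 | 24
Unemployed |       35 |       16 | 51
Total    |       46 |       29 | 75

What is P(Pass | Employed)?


P(Pass | Employed) = 11/(11+13) = 11/24

P(Pass|Employed) = 11/24 ≈ 45.83%


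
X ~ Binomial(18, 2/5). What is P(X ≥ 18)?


P(X ≥ 18) = Σ P(X=i) for i=18..18
P(X=18) = 262144/3814697265625
Sum = 262144/3814697265625

P(X ≥ 18) = 262144/3814697265625 ≈ 0.00%


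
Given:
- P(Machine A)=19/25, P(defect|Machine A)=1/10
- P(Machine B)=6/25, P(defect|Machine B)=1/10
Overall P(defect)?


P(B) = Σ P(B|Aᵢ)×P(Aᵢ)
  1/10×19/25 = 19/250
  1/10×6/25 = 3/125
Sum = 1/10

P(defect) = 1/10 ≈ 10.00%


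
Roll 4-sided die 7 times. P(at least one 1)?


P(no 1)^7 = (3/4)^7 = 2187/16384
P(≥1) = 1 - 2187/16384 = 14197/16384

P = 14197/16384 ≈ 86.65%


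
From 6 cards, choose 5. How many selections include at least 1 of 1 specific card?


Complement: C(6,5) - C(5,5) = 6 - 1 = 5

5


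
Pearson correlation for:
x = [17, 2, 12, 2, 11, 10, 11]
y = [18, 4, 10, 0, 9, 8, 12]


n=7, Σx=65, Σy=61, Σxy=745, Σx²=783, Σy²=729
r = (7×745 - 65×61)/√((7×783 - 65²)(7×729 - 61²))
= 1250/√(1256×1382) = 1250/√1735792 ≈ 1250/1317.4946 ≈ 0.9488

r ≈ 0.9488


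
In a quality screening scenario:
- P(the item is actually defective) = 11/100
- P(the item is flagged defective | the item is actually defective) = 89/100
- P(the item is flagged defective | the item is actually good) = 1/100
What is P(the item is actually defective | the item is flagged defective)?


Using Bayes' theorem:
P(A|B) = P(B|A)·P(A) / P(B)

P(the item is flagged defective) = 89/100 × 11/100 + 1/100 × 89/100
= 979/10000 + 89/10000 = 267/2500

P(the item is actually defective|the item is flagged defective) = (979/10000) / (267/2500) = 11/12

P(the item is actually defective|the item is flagged defective) = 11/12 ≈ 91.67%


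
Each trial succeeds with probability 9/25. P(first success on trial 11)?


Geometric: P(X=11) = (1-p)^(k-1)×p = (16/25)^10×9/25 = 9895604649984/2384185791015625

P(X=11) = 9895604649984/2384185791015625 ≈ 0.42%


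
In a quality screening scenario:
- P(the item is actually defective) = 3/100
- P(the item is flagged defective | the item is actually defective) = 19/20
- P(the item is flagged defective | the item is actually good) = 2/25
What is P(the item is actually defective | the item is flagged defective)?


Using Bayes' theorem:
P(A|B) = P(B|A)·P(A) / P(B)

P(the item is flagged defective) = 19/20 × 3/100 + 2/25 × 97/100
= 57/2000 + 97/1250 = 1061/10000

P(the item is actually defective|the item is flagged defective) = (57/2000) / (1061/10000) = 285/1061

P(the item is actually defective|the item is flagged defective) = 285/1061 ≈ 26.86%


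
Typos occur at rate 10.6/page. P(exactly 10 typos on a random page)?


Poisson(λ=10.6): P(X=10) = e^(-λ)×λ^k/k!
= e^(-10.6) × 10.6^10 / 10!
≈ 2.491600973e-05 × 17908476965.4 / 3628800 ≈ 0.122963

P(X=10) ≈ 0.122963 ≈ 12.30%


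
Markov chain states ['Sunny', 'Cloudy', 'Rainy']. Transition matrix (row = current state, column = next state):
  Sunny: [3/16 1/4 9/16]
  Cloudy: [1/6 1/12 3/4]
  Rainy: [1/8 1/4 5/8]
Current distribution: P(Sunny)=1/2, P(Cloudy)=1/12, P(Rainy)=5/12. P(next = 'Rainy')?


P(next=Rainy) = Σᵢ P(now=i)×P(i→Rainy)
= 1/2×9/16 + 1/12×3/4 + 5/12×5/8
= 9/32 + 1/16 + 25/96 = 29/48

P = 29/48 ≈ 0.6042


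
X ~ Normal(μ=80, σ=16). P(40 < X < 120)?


z₁=(40-80)/16=-2.5, z₂=(120-80)/16=2.5
P = Φ(2.5) - Φ(-2.5) = 0.993790 - 0.006210 = 0.987580 ≈ 0.9876

P(40 < X < 120) ≈ 0.9876


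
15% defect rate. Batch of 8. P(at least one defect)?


P(all good) = (17/20)^8 = 6975757441/25600000000
P(≥1 defect) = 18624242559/25600000000

P = 18624242559/25600000000 ≈ 72.75%


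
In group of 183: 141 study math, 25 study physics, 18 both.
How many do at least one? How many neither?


|A∪B| = 141+25-18 = 148
Neither = 183-148 = 35

At least one: 148; Neither: 35


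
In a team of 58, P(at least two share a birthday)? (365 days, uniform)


P(all different) = Π(365-i)/365 for i=0..57
= 0.008335
P(match) = 1 - 0.008335 = 0.991665

P ≈ 0.9917 ≈ 99.17%


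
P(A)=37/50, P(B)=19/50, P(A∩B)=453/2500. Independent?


P(A)×P(B) = 703/2500
P(A∩B) = 453/2500
Not equal → NOT independent

No, not independent


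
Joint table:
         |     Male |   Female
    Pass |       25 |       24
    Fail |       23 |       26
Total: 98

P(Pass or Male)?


P(Pass∨Male) = P(Pass) + P(Male) - P(Pass∧Male)
= (49 + 48 - 25)/98 = 72/98 = 36/49

P = 36/49 ≈ 73.47%


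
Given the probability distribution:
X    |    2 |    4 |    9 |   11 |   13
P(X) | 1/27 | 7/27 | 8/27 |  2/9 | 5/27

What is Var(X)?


E[X] = 233/27
E[X²] = 2335/27
Var(X) = E[X²] - (E[X])² = 2335/27 - 54289/729 = 8756/729

Var(X) = 8756/729 ≈ 12.0110


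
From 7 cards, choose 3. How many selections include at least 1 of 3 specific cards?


Complement: C(7,3) - C(4,3) = 35 - 4 = 31

31


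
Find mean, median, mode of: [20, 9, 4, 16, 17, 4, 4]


Sorted: [4, 4, 4, 9, 16, 17, 20]
Mean = 74/7
Median = 9
Freq: {20: 1, 9: 1, 4: 3, 16: 1, 17: 1}
Mode: [4]

Mean=74/7, Median=9, Mode=4


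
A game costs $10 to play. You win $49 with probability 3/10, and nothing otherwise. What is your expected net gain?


E[gain] = (49-10)×3/10 + (-10)×7/10
= 117/10 - 7 = 47/10

Expected net gain = $47/10 ≈ $4.70


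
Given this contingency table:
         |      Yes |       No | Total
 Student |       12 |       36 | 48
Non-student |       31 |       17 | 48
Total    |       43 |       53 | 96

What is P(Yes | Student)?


P(Yes | Student) = 12/(12+36) = 12/48 = 1/4

P(Yes|Student) = 1/4 ≈ 25.00%


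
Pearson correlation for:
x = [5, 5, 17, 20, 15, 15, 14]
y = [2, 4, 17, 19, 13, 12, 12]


n=7, Σx=91, Σy=79, Σxy=1242, Σx²=1385, Σy²=1127
r = (7×1242 - 91×79)/√((7×1385 - 91²)(7×1127 - 79²))
= 1505/√(1414×1648) = 1505/√2330272 ≈ 1505/1526.5228 ≈ 0.9859

r ≈ 0.9859


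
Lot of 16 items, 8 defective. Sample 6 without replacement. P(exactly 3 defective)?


Hypergeometric: C(8,3)×C(8,3)/C(16,6)
= 56×56/8008 = 56/143

P(X=3) = 56/143 ≈ 39.16%


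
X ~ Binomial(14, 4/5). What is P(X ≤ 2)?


P(X ≤ 2) = Σ P(X=i) for i=0..2
P(X=0) = 1/6103515625
P(X=1) = 56/6103515625
P(X=2) = 1456/6103515625
Sum = 1513/6103515625

P(X ≤ 2) = 1513/6103515625 ≈ 0.00%


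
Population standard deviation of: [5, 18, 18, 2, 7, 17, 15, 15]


Mean = 97/8
  (5-97/8)²=3249/64
  (18-97/8)²=2209/64
  (18-97/8)²=2209/64
  (2-97/8)²=6561/64
  (7-97/8)²=1681/64
  (17-97/8)²=1521/64
  (15-97/8)²=529/64
  (15-97/8)²=529/64
Σ(x-μ)² = 2311/8
σ² = (2311/8)/8 = 2311/64

σ = √(2311/64) ≈ 6.0091


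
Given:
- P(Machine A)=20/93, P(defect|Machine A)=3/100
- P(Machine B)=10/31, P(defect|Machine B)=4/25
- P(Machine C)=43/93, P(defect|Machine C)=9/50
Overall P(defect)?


P(B) = Σ P(B|Aᵢ)×P(Aᵢ)
  3/100×20/93 = 1/155
  4/25×10/31 = 8/155
  9/50×43/93 = 129/1550
Sum = 219/1550

P(defect) = 219/1550 ≈ 14.13%


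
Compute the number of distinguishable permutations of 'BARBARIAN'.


Letters: 9, freq: {'B': 2, 'A': 3, 'R': 2, 'I': 1, 'N': 1}
9!/(2!×3!×2!×1!×1!) = 362880/24 = 15120

15120


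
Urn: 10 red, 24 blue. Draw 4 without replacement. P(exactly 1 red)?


Hypergeometric: C(10,1)×C(24,3)/C(34,4)
= 10×2024/46376 = 230/527

P(X=1) = 230/527 ≈ 43.64%


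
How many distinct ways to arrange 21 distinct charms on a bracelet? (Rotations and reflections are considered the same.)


Free circular arrangements: rotations and reflections both identified.
(n-1)!/2 = 20!/2 = 2432902008176640000/2 = 1216451004088320000

1216451004088320000


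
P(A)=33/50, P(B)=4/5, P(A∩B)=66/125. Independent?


P(A)×P(B) = 66/125
P(A∩B) = 66/125
Equal ✓ → Independent

Yes, independent


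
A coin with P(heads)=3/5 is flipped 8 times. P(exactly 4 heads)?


Binomial: P(X=4) = C(8,4)×p^4×(1-p)^4
= 70 × 81/625 × 16/625 = 18144/78125

P(X=4) = 18144/78125 ≈ 23.22%


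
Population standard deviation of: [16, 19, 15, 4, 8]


Mean = 62/5
  (16-62/5)²=324/25
  (19-62/5)²=1089/25
  (15-62/5)²=169/25
  (4-62/5)²=1764/25
  (8-62/5)²=484/25
Σ(x-μ)² = 766/5
σ² = (766/5)/5 = 766/25

σ = √(766/25) ≈ 5.5353


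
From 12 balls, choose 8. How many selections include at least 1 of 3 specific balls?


Complement: C(12,8) - C(9,8) = 495 - 9 = 486

486


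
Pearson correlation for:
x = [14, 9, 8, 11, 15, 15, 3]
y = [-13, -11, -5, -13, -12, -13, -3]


n=7, Σx=75, Σy=-70, Σxy=-848, Σx²=921, Σy²=806
r = (7×(-848) - 75×(-70))/√((7×921 - 75²)(7×806 - (-70)²))
= -686/√(822×742) = -686/√609924 ≈ -686/780.9763 ≈ -0.8784

r ≈ -0.8784


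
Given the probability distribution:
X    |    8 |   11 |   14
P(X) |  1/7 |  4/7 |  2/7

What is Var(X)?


E[X] = 80/7
E[X²] = 940/7
Var(X) = E[X²] - (E[X])² = 940/7 - 6400/49 = 180/49

Var(X) = 180/49 ≈ 3.6735


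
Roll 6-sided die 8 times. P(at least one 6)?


P(no 6)^8 = (5/6)^8 = 390625/1679616
P(≥1) = 1 - 390625/1679616 = 1288991/1679616

P = 1288991/1679616 ≈ 76.74%


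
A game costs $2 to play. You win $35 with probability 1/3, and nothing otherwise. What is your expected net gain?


E[gain] = (35-2)×1/3 + (-2)×2/3
= 11 - 4/3 = 29/3

Expected net gain = $29/3 ≈ $9.67


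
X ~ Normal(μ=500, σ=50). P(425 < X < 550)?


z₁=(425-500)/50=-1.5, z₂=(550-500)/50=1.0
P = Φ(1.0) - Φ(-1.5) = 0.841345 - 0.066807 = 0.774538 ≈ 0.7745

P(425 < X < 550) ≈ 0.7745


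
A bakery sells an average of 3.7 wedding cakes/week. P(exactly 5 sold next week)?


Poisson(λ=3.7): P(X=5) = e^(-λ)×λ^k/k!
= e^(-3.7) × 3.7^5 / 5!
≈ 0.02472352647 × 693.43957 / 120 ≈ 0.142869

P(X=5) ≈ 0.142869 ≈ 14.29%


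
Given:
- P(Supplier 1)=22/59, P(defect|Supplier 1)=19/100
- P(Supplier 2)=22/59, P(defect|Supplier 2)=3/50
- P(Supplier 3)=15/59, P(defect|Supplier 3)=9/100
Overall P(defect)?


P(B) = Σ P(B|Aᵢ)×P(Aᵢ)
  19/100×22/59 = 209/2950
  3/50×22/59 = 33/1475
  9/100×15/59 = 27/1180
Sum = 137/1180

P(defect) = 137/1180 ≈ 11.61%


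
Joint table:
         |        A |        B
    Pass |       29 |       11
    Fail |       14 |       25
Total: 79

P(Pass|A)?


P(Pass|A) = 29/(29+14) = 29/43

P = 29/43 ≈ 67.44%


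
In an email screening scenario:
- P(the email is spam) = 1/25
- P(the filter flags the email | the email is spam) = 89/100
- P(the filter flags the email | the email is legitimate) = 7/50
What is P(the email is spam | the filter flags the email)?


Using Bayes' theorem:
P(A|B) = P(B|A)·P(A) / P(B)

P(the filter flags the email) = 89/100 × 1/25 + 7/50 × 24/25
= 89/2500 + 84/625 = 17/100

P(the email is spam|the filter flags the email) = (89/2500) / (17/100) = 89/425

P(the email is spam|the filter flags the email) = 89/425 ≈ 20.94%


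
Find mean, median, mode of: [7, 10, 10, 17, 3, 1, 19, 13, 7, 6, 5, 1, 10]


Sorted: [1, 1, 3, 5, 6, 7, 7, 10, 10, 10, 13, 17, 19]
Mean = 109/13
Median = 7
Freq: {7: 2, 10: 3, 17: 1, 3: 1, 1: 2, 19: 1, 13: 1, 6: 1, 5: 1}
Mode: [10]

Mean=109/13, Median=7, Mode=10


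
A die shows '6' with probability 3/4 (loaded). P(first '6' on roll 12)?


Geometric: P(X=12) = (1-p)^(k-1)×p = (1/4)^11×3/4 = 3/16777216

P(X=12) = 3/16777216 ≈ 0.00%


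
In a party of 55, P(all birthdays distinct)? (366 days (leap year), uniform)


P(all different) = Π(366-i)/366 for i=0..54
= (366/366)×(365/366)×...×(312/366)
= 0.013909

P ≈ 0.0139 ≈ 1.39%


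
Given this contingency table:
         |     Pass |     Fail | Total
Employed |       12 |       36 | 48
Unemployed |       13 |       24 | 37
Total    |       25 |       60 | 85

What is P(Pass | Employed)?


P(Pass | Employed) = 12/(12+36) = 12/48 = 1/4

P(Pass|Employed) = 1/4 ≈ 25.00%


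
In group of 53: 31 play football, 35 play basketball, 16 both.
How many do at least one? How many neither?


|A∪B| = 31+35-16 = 50
Neither = 53-50 = 3

At least one: 50; Neither: 3


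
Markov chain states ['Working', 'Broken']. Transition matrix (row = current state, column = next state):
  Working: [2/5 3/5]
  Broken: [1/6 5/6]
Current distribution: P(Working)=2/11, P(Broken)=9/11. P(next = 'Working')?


P(next=Working) = Σᵢ P(now=i)×P(i→Working)
= 2/11×2/5 + 9/11×1/6
= 4/55 + 3/22 = 23/110

P = 23/110 ≈ 0.2091


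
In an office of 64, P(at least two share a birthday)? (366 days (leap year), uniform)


P(all different) = Π(366-i)/366 for i=0..63
= 0.002858
P(match) = 1 - 0.002858 = 0.997142

P ≈ 0.9971 ≈ 99.71%


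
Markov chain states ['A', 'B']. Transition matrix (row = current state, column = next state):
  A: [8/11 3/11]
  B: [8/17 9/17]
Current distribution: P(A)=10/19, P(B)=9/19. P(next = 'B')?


P(next=B) = Σᵢ P(now=i)×P(i→B)
= 10/19×3/11 + 9/19×9/17
= 30/209 + 81/323 = 1401/3553

P = 1401/3553 ≈ 0.3943


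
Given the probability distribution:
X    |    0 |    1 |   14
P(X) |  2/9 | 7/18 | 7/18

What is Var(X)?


E[X] = 35/6
E[X²] = 1379/18
Var(X) = E[X²] - (E[X])² = 1379/18 - 1225/36 = 511/12

Var(X) = 511/12 ≈ 42.5833


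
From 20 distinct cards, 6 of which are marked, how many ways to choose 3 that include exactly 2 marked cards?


Choose 2 of the 6 marked cards and 1 of the other 14 cards:
C(6,2)×C(14,1) = 15×14 = 210

210


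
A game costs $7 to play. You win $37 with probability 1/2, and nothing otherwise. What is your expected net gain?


E[gain] = (37-7)×1/2 + (-7)×1/2
= 15 - 7/2 = 23/2

Expected net gain = $23/2 ≈ $11.50


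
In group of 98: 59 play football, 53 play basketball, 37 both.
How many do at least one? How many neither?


|A∪B| = 59+53-37 = 75
Neither = 98-75 = 23

At least one: 75; Neither: 23


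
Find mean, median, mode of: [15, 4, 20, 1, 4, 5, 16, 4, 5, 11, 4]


Sorted: [1, 4, 4, 4, 4, 5, 5, 11, 15, 16, 20]
Mean = 89/11
Median = 5
Freq: {15: 1, 4: 4, 20: 1, 1: 1, 5: 2, 16: 1, 11: 1}
Mode: [4]

Mean=89/11, Median=5, Mode=4


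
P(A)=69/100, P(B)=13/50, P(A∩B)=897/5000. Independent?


P(A)×P(B) = 897/5000
P(A∩B) = 897/5000
Equal ✓ → Independent

Yes, independent


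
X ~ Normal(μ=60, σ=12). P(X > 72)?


z = (72-60)/12 = 1.0
P(X > 72) = 1 - P(Z ≤ 1.0) = 1 - 0.8413 = 0.1587

P(X > 72) ≈ 0.1587


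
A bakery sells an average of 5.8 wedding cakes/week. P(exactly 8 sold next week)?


Poisson(λ=5.8): P(X=8) = e^(-λ)×λ^k/k!
= e^(-5.8) × 5.8^8 / 8!
≈ 0.003027554745 × 1280630.81718 / 40320 ≈ 0.096160

P(X=8) ≈ 0.096160 ≈ 9.62%


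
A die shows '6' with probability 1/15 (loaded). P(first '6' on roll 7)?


Geometric: P(X=7) = (1-p)^(k-1)×p = (14/15)^6×1/15 = 7529536/170859375

P(X=7) = 7529536/170859375 ≈ 4.41%


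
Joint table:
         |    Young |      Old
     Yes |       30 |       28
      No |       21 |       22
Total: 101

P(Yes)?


P(Yes) = (30+28)/101 = 58/101

P(Yes) = 58/101 ≈ 57.43%


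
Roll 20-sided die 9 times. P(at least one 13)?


P(no 13)^9 = (19/20)^9 = 322687697779/512000000000
P(≥1) = 1 - 322687697779/512000000000 = 189312302221/512000000000

P = 189312302221/512000000000 ≈ 36.98%


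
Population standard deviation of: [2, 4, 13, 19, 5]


Mean = 43/5
  (2-43/5)²=1089/25
  (4-43/5)²=529/25
  (13-43/5)²=484/25
  (19-43/5)²=2704/25
  (5-43/5)²=324/25
Σ(x-μ)² = 1026/5
σ² = (1026/5)/5 = 1026/25

σ = √(1026/25) ≈ 6.4062


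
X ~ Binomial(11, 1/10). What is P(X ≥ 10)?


P(X ≥ 10) = Σ P(X=i) for i=10..11
P(X=10) = 99/100000000000
P(X=11) = 1/100000000000
Sum = 1/1000000000

P(X ≥ 10) = 1/1000000000 ≈ 0.00%


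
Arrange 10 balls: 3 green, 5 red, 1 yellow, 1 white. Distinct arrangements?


10!/(3!×5!×1!×1!) = 5040

5040


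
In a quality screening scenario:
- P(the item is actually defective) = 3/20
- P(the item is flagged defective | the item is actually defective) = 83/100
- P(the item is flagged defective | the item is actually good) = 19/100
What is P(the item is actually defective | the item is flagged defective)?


Using Bayes' theorem:
P(A|B) = P(B|A)·P(A) / P(B)

P(the item is flagged defective) = 83/100 × 3/20 + 19/100 × 17/20
= 249/2000 + 323/2000 = 143/500

P(the item is actually defective|the item is flagged defective) = (249/2000) / (143/500) = 249/572

P(the item is actually defective|the item is flagged defective) = 249/572 ≈ 43.53%


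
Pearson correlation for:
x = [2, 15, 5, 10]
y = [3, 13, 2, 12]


n=4, Σx=32, Σy=30, Σxy=331, Σx²=354, Σy²=326
r = (4×331 - 32×30)/√((4×354 - 32²)(4×326 - 30²))
= 364/√(392×404) = 364/√158368 ≈ 364/397.9548 ≈ 0.9147

r ≈ 0.9147


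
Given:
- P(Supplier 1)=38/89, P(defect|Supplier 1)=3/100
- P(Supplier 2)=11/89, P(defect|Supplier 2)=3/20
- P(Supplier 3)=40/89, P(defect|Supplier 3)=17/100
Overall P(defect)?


P(B) = Σ P(B|Aᵢ)×P(Aᵢ)
  3/100×38/89 = 57/4450
  3/20×11/89 = 33/1780
  17/100×40/89 = 34/445
Sum = 959/8900

P(defect) = 959/8900 ≈ 10.78%


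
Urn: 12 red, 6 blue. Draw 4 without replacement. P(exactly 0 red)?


Hypergeometric: C(12,0)×C(6,4)/C(18,4)
= 1×15/3060 = 1/204

P(X=0) = 1/204 ≈ 0.49%


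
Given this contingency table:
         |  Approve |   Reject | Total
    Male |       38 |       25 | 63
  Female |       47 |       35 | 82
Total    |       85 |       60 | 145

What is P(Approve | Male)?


P(Approve | Male) = 38/(38+25) = 38/63

P(Approve|Male) = 38/63 ≈ 60.32%


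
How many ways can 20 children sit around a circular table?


Circular arrangements of 20 distinct objects: fix one position to break rotational symmetry.
(n-1)! = 19! = 121645100408832000

121645100408832000


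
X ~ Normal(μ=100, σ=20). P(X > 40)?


z = (40-100)/20 = -3.0
P(X > 40) = 1 - P(Z ≤ -3.0) = 1 - 0.0013 = 0.9987

P(X > 40) ≈ 0.9987


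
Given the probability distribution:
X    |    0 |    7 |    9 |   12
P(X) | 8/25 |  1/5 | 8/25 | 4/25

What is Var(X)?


E[X] = 31/5
E[X²] = 1469/25
Var(X) = E[X²] - (E[X])² = 1469/25 - 961/25 = 508/25

Var(X) = 508/25 ≈ 20.3200


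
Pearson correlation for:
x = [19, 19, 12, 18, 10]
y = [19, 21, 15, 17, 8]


n=5, Σx=78, Σy=80, Σxy=1326, Σx²=1290, Σy²=1380
r = (5×1326 - 78×80)/√((5×1290 - 78²)(5×1380 - 80²))
= 390/√(366×500) = 390/√183000 ≈ 390/427.7850 ≈ 0.9117

r ≈ 0.9117


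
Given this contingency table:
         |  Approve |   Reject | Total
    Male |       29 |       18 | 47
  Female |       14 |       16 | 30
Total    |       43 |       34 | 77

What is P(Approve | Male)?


P(Approve | Male) = 29/(29+18) = 29/47

P(Approve|Male) = 29/47 ≈ 61.70%


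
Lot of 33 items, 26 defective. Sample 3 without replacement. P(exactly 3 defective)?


Hypergeometric: C(26,3)×C(7,0)/C(33,3)
= 2600×1/5456 = 325/682

P(X=3) = 325/682 ≈ 47.65%


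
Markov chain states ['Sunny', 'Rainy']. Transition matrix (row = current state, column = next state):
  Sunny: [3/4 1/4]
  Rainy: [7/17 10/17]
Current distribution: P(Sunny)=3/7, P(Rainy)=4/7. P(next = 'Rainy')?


P(next=Rainy) = Σᵢ P(now=i)×P(i→Rainy)
= 3/7×1/4 + 4/7×10/17
= 3/28 + 40/119 = 211/476

P = 211/476 ≈ 0.4433


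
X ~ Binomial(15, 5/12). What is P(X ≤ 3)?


P(X ≤ 3) = Σ P(X=i) for i=0..3
P(X=0) = 4747561509943/15407021574586368
P(X=1) = 16955576821225/5135673858195456
P(X=2) = 84777884106125/5135673858195456
P(X=3) = 787223209556875/15407021574586368
Sum = 274292788462217/3851755393646592

P(X ≤ 3) = 274292788462217/3851755393646592 ≈ 7.12%


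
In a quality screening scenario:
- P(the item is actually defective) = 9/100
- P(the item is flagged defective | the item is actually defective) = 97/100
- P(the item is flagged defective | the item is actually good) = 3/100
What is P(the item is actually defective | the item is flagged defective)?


Using Bayes' theorem:
P(A|B) = P(B|A)·P(A) / P(B)

P(the item is flagged defective) = 97/100 × 9/100 + 3/100 × 91/100
= 873/10000 + 273/10000 = 573/5000

P(the item is actually defective|the item is flagged defective) = (873/10000) / (573/5000) = 291/382

P(the item is actually defective|the item is flagged defective) = 291/382 ≈ 76.18%


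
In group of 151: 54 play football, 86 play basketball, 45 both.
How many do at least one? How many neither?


|A∪B| = 54+86-45 = 95
Neither = 151-95 = 56

At least one: 95; Neither: 56


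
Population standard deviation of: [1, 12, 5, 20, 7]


Mean = 45/5 = 9
  (1-9)²=64
  (12-9)²=9
  (5-9)²=16
  (20-9)²=121
  (7-9)²=4
Σ(x-μ)² = 214
σ² = 214/5

σ = √(214/5) ≈ 6.5422


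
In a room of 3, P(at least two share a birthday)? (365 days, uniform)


P(all different) = Π(365-i)/365 for i=0..2
= 0.991796
P(match) = 1 - 0.991796 = 0.008204

P ≈ 0.0082 ≈ 0.82%


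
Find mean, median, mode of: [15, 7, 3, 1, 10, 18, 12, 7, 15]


Sorted: [1, 3, 7, 7, 10, 12, 15, 15, 18]
Mean = 88/9
Median = 10
Freq: {15: 2, 7: 2, 3: 1, 1: 1, 10: 1, 18: 1, 12: 1}
Mode: [7, 15]

Mean=88/9, Median=10, Mode=[7, 15]


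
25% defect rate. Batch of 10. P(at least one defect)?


P(all good) = (3/4)^10 = 59049/1048576
P(≥1 defect) = 989527/1048576

P = 989527/1048576 ≈ 94.37%


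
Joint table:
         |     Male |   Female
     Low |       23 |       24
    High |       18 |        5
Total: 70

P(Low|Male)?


P(Low|Male) = 23/(23+18) = 23/41

P = 23/41 ≈ 56.10%


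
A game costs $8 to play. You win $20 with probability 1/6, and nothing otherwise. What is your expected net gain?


E[gain] = (20-8)×1/6 + (-8)×5/6
= 2 - 20/3 = -14/3

Expected net gain = $-14/3 ≈ $-4.67


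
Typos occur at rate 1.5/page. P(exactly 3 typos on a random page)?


Poisson(λ=1.5): P(X=3) = e^(-λ)×λ^k/k!
= e^(-1.5) × 1.5^3 / 3!
≈ 0.2231301601 × 3.375 / 6 ≈ 0.125511

P(X=3) ≈ 0.125511 ≈ 12.55%


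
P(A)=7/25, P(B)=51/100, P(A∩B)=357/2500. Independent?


P(A)×P(B) = 357/2500
P(A∩B) = 357/2500
Equal ✓ → Independent

Yes, independent


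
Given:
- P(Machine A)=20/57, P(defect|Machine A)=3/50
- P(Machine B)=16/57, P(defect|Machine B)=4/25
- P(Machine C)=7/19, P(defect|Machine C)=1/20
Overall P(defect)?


P(B) = Σ P(B|Aᵢ)×P(Aᵢ)
  3/50×20/57 = 2/95
  4/25×16/57 = 64/1425
  1/20×7/19 = 7/380
Sum = 481/5700

P(defect) = 481/5700 ≈ 8.44%


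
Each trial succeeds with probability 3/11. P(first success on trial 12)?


Geometric: P(X=12) = (1-p)^(k-1)×p = (8/11)^11×3/11 = 25769803776/3138428376721

P(X=12) = 25769803776/3138428376721 ≈ 0.82%


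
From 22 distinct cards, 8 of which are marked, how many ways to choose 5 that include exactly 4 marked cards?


Choose 4 of the 8 marked cards and 1 of the other 14 cards:
C(8,4)×C(14,1) = 70×14 = 980

980


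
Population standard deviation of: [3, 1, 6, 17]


Mean = 27/4
  (3-27/4)²=225/16
  (1-27/4)²=529/16
  (6-27/4)²=9/16
  (17-27/4)²=1681/16
Σ(x-μ)² = 611/4
σ² = (611/4)/4 = 611/16

σ = √(611/16) ≈ 6.1796


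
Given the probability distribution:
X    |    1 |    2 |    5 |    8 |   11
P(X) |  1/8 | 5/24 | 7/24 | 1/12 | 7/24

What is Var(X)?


E[X] = 47/8
E[X²] = 391/8
Var(X) = E[X²] - (E[X])² = 391/8 - 2209/64 = 919/64

Var(X) = 919/64 ≈ 14.3594


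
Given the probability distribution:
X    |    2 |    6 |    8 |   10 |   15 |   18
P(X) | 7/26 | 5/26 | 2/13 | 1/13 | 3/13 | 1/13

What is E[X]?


E[X] = Σ x·P(X=x)
= (2)×(7/26) + (6)×(5/26) + (8)×(2/13) + (10)×(1/13) + (15)×(3/13) + (18)×(1/13)
= 111/13

E[X] = 111/13


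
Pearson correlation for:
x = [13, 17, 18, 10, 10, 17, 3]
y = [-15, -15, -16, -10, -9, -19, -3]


n=7, Σx=88, Σy=-87, Σxy=-1260, Σx²=1280, Σy²=1257
r = (7×(-1260) - 88×(-87))/√((7×1280 - 88²)(7×1257 - (-87)²))
= -1164/√(1216×1230) = -1164/√1495680 ≈ -1164/1222.9800 ≈ -0.9518

r ≈ -0.9518


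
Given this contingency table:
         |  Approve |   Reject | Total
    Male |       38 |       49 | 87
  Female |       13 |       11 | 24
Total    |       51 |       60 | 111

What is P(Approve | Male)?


P(Approve | Male) = 38/(38+49) = 38/87

P(Approve|Male) = 38/87 ≈ 43.68%


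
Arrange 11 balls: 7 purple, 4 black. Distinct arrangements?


11!/(7!×4!) = 330

330


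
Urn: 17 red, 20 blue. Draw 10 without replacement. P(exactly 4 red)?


Hypergeometric: C(17,4)×C(20,6)/C(37,10)
= 2380×38760/348330136 = 96900/365893

P(X=4) = 96900/365893 ≈ 26.48%


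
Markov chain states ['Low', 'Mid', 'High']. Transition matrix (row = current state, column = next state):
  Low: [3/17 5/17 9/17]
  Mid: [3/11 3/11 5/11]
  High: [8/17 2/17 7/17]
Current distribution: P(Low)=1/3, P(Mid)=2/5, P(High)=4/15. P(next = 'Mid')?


P(next=Mid) = Σᵢ P(now=i)×P(i→Mid)
= 1/3×5/17 + 2/5×3/11 + 4/15×2/17
= 5/51 + 6/55 + 8/255 = 223/935

P = 223/935 ≈ 0.2385


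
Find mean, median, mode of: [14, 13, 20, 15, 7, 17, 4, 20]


Sorted: [4, 7, 13, 14, 15, 17, 20, 20]
Mean = 110/8 = 55/4
Median = 29/2
Freq: {14: 1, 13: 1, 20: 2, 15: 1, 7: 1, 17: 1, 4: 1}
Mode: [20]

Mean=55/4, Median=29/2, Mode=20


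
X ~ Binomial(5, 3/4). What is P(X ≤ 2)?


P(X ≤ 2) = Σ P(X=i) for i=0..2
P(X=0) = 1/1024
P(X=1) = 15/1024
P(X=2) = 45/512
Sum = 53/512

P(X ≤ 2) = 53/512 ≈ 10.35%


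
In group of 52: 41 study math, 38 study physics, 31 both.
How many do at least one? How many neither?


|A∪B| = 41+38-31 = 48
Neither = 52-48 = 4

At least one: 48; Neither: 4


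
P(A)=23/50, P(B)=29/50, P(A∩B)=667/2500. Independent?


P(A)×P(B) = 667/2500
P(A∩B) = 667/2500
Equal ✓ → Independent

Yes, independent


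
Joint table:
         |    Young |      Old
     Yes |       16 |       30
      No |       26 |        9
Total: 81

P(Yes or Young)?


P(Yes∨Young) = P(Yes) + P(Young) - P(Yes∧Young)
= (46 + 42 - 16)/81 = 72/81 = 8/9

P = 8/9 ≈ 88.89%


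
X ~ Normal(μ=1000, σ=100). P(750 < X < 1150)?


z₁=(750-1000)/100=-2.5, z₂=(1150-1000)/100=1.5
P = Φ(1.5) - Φ(-2.5) = 0.933193 - 0.006210 = 0.926983 ≈ 0.9270

P(750 < X < 1150) ≈ 0.9270


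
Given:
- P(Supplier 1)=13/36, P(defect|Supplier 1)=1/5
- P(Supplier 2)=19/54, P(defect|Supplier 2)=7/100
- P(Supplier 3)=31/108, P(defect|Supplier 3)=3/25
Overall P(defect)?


P(B) = Σ P(B|Aᵢ)×P(Aᵢ)
  1/5×13/36 = 13/180
  7/100×19/54 = 133/5400
  3/25×31/108 = 31/900
Sum = 709/5400

P(defect) = 709/5400 ≈ 13.13%


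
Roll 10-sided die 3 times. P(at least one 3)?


P(no 3)^3 = (9/10)^3 = 729/1000
P(≥1) = 1 - 729/1000 = 271/1000

P = 271/1000 ≈ 27.10%


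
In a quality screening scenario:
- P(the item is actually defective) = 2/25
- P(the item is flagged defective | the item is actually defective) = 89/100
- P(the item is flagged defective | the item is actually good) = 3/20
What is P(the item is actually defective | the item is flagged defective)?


Using Bayes' theorem:
P(A|B) = P(B|A)·P(A) / P(B)

P(the item is flagged defective) = 89/100 × 2/25 + 3/20 × 23/25
= 89/1250 + 69/500 = 523/2500

P(the item is actually defective|the item is flagged defective) = (89/1250) / (523/2500) = 178/523

P(the item is actually defective|the item is flagged defective) = 178/523 ≈ 34.03%
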